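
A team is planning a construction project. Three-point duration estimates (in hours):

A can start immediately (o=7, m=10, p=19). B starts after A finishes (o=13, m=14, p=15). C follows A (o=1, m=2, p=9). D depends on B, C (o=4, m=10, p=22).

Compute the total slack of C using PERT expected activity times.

11 hours

te_A = (7 + 4·10 + 19)/6 = 66/6 = 11
te_B = (13 + 4·14 + 15)/6 = 84/6 = 14
te_C = (1 + 4·2 + 9)/6 = 18/6 = 3
te_D = (4 + 4·10 + 22)/6 = 66/6 = 11

Forward pass:
ES_A = 0; EF_A = 11
ES_B = 11; EF_B = 11+14 = 25
ES_C = 11; EF_C = 11+3 = 14
ES_D = max(EF_B=25, EF_C=14) = 25; EF_D = 25+11 = 36
Expected project duration μ = 36 hours. Critical path: A → B → D.

Backward pass:
LF_D = 36; LS_D = 36−11 = 25
LF_C = LS_D = 25; LS_C = 25−3 = 22
LF_B = LS_D = 25; LS_B = 25−14 = 11
LF_A = min(LS_B=11, LS_C=22) = 11; LS_A = 11−11 = 0
Slack_C = LS_C − ES_C = 22 − 11 = 11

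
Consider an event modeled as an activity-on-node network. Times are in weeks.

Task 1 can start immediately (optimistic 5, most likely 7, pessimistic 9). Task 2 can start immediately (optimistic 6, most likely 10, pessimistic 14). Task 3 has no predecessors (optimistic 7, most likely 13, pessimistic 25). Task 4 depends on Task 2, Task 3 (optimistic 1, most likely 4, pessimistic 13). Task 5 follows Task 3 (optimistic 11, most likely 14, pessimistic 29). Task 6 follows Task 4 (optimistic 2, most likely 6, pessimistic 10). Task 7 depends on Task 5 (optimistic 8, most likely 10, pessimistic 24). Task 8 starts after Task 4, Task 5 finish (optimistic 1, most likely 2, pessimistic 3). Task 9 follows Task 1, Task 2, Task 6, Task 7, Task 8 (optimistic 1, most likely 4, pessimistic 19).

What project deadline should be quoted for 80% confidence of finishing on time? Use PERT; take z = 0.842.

te_Task 1 = (5 + 4·7 + 9)/6 = 42/6 = 7; σ²_Task 1 = ((9−5)/6)² = 0.444
te_Task 2 = (6 + 4·10 + 14)/6 = 60/6 = 10; σ²_Task 2 = ((14−6)/6)² = 1.778
te_Task 3 = (7 + 4·13 + 25)/6 = 84/6 = 14; σ²_Task 3 = ((25−7)/6)² = 9.000
te_Task 4 = (1 + 4·4 + 13)/6 = 30/6 = 5; σ²_Task 4 = ((13−1)/6)² = 4.000
te_Task 5 = (11 + 4·14 + 29)/6 = 96/6 = 16; σ²_Task 5 = ((29−11)/6)² = 9.000
te_Task 6 = (2 + 4·6 + 10)/6 = 36/6 = 6; σ²_Task 6 = ((10−2)/6)² = 1.778
te_Task 7 = (8 + 4·10 + 24)/6 = 72/6 = 12; σ²_Task 7 = ((24−8)/6)² = 7.111
te_Task 8 = (1 + 4·2 + 3)/6 = 12/6 = 2; σ²_Task 8 = ((3−1)/6)² = 0.111
te_Task 9 = (1 + 4·4 + 19)/6 = 36/6 = 6; σ²_Task 9 = ((19−1)/6)² = 9.000

Forward pass:
ES_Task 1 = 0; EF_Task 1 = 7
ES_Task 2 = 0; EF_Task 2 = 10
ES_Task 3 = 0; EF_Task 3 = 14
ES_Task 4 = max(EF_Task 2=10, EF_Task 3=14) = 14; EF_Task 4 = 14+5 = 19
ES_Task 5 = 14; EF_Task 5 = 14+16 = 30
ES_Task 6 = 19; EF_Task 6 = 19+6 = 25
ES_Task 7 = 30; EF_Task 7 = 30+12 = 42
ES_Task 8 = max(EF_Task 4=19, EF_Task 5=30) = 30; EF_Task 8 = 30+2 = 32
ES_Task 9 = max(EF_Task 1=7, EF_Task 2=10, EF_Task 6=25, EF_Task 7=42, EF_Task 8=32) = 42; EF_Task 9 = 42+6 = 48
Expected project duration μ = 48 weeks. Critical path: Task 3 → Task 5 → Task 7 → Task 9.

Variance along critical path = 9.000 + 9.000 + 7.111 + 9.000 = 34.111; σ = 5.840 weeks.
D = μ + z·σ = 48 + 0.842·5.840 = 52.9 weeks

52.9 weeks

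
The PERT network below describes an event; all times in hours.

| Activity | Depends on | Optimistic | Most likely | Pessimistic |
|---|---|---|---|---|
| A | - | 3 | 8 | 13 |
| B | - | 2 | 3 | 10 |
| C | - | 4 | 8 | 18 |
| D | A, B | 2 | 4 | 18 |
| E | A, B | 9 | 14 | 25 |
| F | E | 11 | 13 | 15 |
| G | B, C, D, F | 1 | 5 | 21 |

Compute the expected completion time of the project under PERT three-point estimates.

te_A = (3 + 4·8 + 13)/6 = 48/6 = 8
te_B = (2 + 4·3 + 10)/6 = 24/6 = 4
te_C = (4 + 4·8 + 18)/6 = 54/6 = 9
te_D = (2 + 4·4 + 18)/6 = 36/6 = 6
te_E = (9 + 4·14 + 25)/6 = 90/6 = 15
te_F = (11 + 4·13 + 15)/6 = 78/6 = 13
te_G = (1 + 4·5 + 21)/6 = 42/6 = 7

Forward pass:
ES_A = 0; EF_A = 8
ES_B = 0; EF_B = 4
ES_C = 0; EF_C = 9
ES_D = max(EF_A=8, EF_B=4) = 8; EF_D = 8+6 = 14
ES_E = max(EF_A=8, EF_B=4) = 8; EF_E = 8+15 = 23
ES_F = 23; EF_F = 23+13 = 36
ES_G = max(EF_B=4, EF_C=9, EF_D=14, EF_F=36) = 36; EF_G = 36+7 = 43
Expected project duration μ = 43 hours. Critical path: A → E → F → G.

43 hours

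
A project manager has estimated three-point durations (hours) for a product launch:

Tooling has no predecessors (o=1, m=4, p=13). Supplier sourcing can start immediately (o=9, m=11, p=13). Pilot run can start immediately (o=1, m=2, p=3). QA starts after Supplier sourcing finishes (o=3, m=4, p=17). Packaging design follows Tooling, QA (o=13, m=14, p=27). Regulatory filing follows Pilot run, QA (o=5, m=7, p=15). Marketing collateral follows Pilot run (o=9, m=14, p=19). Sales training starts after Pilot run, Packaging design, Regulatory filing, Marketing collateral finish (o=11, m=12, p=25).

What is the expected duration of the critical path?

47 hours

te_Tooling = (1 + 4·4 + 13)/6 = 30/6 = 5
te_Supplier sourcing = (9 + 4·11 + 13)/6 = 66/6 = 11
te_Pilot run = (1 + 4·2 + 3)/6 = 12/6 = 2
te_QA = (3 + 4·4 + 17)/6 = 36/6 = 6
te_Packaging design = (13 + 4·14 + 27)/6 = 96/6 = 16
te_Regulatory filing = (5 + 4·7 + 15)/6 = 48/6 = 8
te_Marketing collateral = (9 + 4·14 + 19)/6 = 84/6 = 14
te_Sales training = (11 + 4·12 + 25)/6 = 84/6 = 14

Forward pass:
ES_Tooling = 0; EF_Tooling = 5
ES_Supplier sourcing = 0; EF_Supplier sourcing = 11
ES_Pilot run = 0; EF_Pilot run = 2
ES_QA = 11; EF_QA = 11+6 = 17
ES_Packaging design = max(EF_Tooling=5, EF_QA=17) = 17; EF_Packaging design = 17+16 = 33
ES_Regulatory filing = max(EF_Pilot run=2, EF_QA=17) = 17; EF_Regulatory filing = 17+8 = 25
ES_Marketing collateral = 2; EF_Marketing collateral = 2+14 = 16
ES_Sales training = max(EF_Pilot run=2, EF_Packaging design=33, EF_Regulatory filing=25, EF_Marketing collateral=16) = 33; EF_Sales training = 33+14 = 47
Expected project duration μ = 47 hours. Critical path: Supplier sourcing → QA → Packaging design → Sales training.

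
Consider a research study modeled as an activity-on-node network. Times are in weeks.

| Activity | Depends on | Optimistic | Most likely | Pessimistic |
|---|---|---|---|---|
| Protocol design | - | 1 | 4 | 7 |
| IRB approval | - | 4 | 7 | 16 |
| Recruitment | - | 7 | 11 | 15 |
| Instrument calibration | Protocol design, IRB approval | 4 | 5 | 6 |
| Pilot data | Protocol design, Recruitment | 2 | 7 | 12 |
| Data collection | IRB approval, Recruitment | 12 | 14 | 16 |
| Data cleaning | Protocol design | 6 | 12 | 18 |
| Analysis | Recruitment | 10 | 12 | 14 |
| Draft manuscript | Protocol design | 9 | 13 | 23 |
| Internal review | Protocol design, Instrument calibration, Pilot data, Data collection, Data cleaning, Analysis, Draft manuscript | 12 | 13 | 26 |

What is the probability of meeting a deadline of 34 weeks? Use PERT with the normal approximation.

te_Protocol design = (1 + 4·4 + 7)/6 = 24/6 = 4; σ²_Protocol design = ((7−1)/6)² = 1.000
te_IRB approval = (4 + 4·7 + 16)/6 = 48/6 = 8; σ²_IRB approval = ((16−4)/6)² = 4.000
te_Recruitment = (7 + 4·11 + 15)/6 = 66/6 = 11; σ²_Recruitment = ((15−7)/6)² = 1.778
te_Instrument calibration = (4 + 4·5 + 6)/6 = 30/6 = 5; σ²_Instrument calibration = ((6−4)/6)² = 0.111
te_Pilot data = (2 + 4·7 + 12)/6 = 42/6 = 7; σ²_Pilot data = ((12−2)/6)² = 2.778
te_Data collection = (12 + 4·14 + 16)/6 = 84/6 = 14; σ²_Data collection = ((16−12)/6)² = 0.444
te_Data cleaning = (6 + 4·12 + 18)/6 = 72/6 = 12; σ²_Data cleaning = ((18−6)/6)² = 4.000
te_Analysis = (10 + 4·12 + 14)/6 = 72/6 = 12; σ²_Analysis = ((14−10)/6)² = 0.444
te_Draft manuscript = (9 + 4·13 + 23)/6 = 84/6 = 14; σ²_Draft manuscript = ((23−9)/6)² = 5.444
te_Internal review = (12 + 4·13 + 26)/6 = 90/6 = 15; σ²_Internal review = ((26−12)/6)² = 5.444

Forward pass:
ES_Protocol design = 0; EF_Protocol design = 4
ES_IRB approval = 0; EF_IRB approval = 8
ES_Recruitment = 0; EF_Recruitment = 11
ES_Instrument calibration = max(EF_Protocol design=4, EF_IRB approval=8) = 8; EF_Instrument calibration = 8+5 = 13
ES_Pilot data = max(EF_Protocol design=4, EF_Recruitment=11) = 11; EF_Pilot data = 11+7 = 18
ES_Data collection = max(EF_IRB approval=8, EF_Recruitment=11) = 11; EF_Data collection = 11+14 = 25
ES_Data cleaning = 4; EF_Data cleaning = 4+12 = 16
ES_Analysis = 11; EF_Analysis = 11+12 = 23
ES_Draft manuscript = 4; EF_Draft manuscript = 4+14 = 18
ES_Internal review = max(EF_Protocol design=4, EF_Instrument calibration=13, EF_Pilot data=18, EF_Data collection=25, EF_Data cleaning=16, EF_Analysis=23, EF_Draft manuscript=18) = 25; EF_Internal review = 25+15 = 40
Expected project duration μ = 40 weeks. Critical path: Recruitment → Data collection → Internal review.

Variance along critical path = 1.778 + 0.444 + 5.444 = 7.667; σ = √7.667 = 2.769 weeks.
Z = (34 − 40) / 2.769 = -2.167
P(T ≤ 34) = Φ(-2.167) ≈ 0.015

0.015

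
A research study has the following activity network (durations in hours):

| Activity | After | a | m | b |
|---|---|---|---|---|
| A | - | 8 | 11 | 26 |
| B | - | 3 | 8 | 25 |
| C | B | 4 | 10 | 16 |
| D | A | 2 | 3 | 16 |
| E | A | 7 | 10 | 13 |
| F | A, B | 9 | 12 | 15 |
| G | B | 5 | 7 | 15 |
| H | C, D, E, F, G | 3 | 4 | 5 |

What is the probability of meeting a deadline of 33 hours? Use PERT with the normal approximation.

te_A = (8 + 4·11 + 26)/6 = 78/6 = 13; σ²_A = ((26−8)/6)² = 9.000
te_B = (3 + 4·8 + 25)/6 = 60/6 = 10; σ²_B = ((25−3)/6)² = 13.444
te_C = (4 + 4·10 + 16)/6 = 60/6 = 10; σ²_C = ((16−4)/6)² = 4.000
te_D = (2 + 4·3 + 16)/6 = 30/6 = 5; σ²_D = ((16−2)/6)² = 5.444
te_E = (7 + 4·10 + 13)/6 = 60/6 = 10; σ²_E = ((13−7)/6)² = 1.000
te_F = (9 + 4·12 + 15)/6 = 72/6 = 12; σ²_F = ((15−9)/6)² = 1.000
te_G = (5 + 4·7 + 15)/6 = 48/6 = 8; σ²_G = ((15−5)/6)² = 2.778
te_H = (3 + 4·4 + 5)/6 = 24/6 = 4; σ²_H = ((5−3)/6)² = 0.111

Forward pass:
ES_A = 0; EF_A = 13
ES_B = 0; EF_B = 10
ES_C = 10; EF_C = 10+10 = 20
ES_D = 13; EF_D = 13+5 = 18
ES_E = 13; EF_E = 13+10 = 23
ES_F = max(EF_A=13, EF_B=10) = 13; EF_F = 13+12 = 25
ES_G = 10; EF_G = 10+8 = 18
ES_H = max(EF_C=20, EF_D=18, EF_E=23, EF_F=25, EF_G=18) = 25; EF_H = 25+4 = 29
Expected project duration μ = 29 hours. Critical path: A → F → H.

Variance along critical path = 9.000 + 1.000 + 0.111 = 10.111; σ = √10.111 = 3.180 hours.
Z = (33 − 29) / 3.180 = 1.258
P(T ≤ 33) = Φ(1.258) ≈ 0.896

0.896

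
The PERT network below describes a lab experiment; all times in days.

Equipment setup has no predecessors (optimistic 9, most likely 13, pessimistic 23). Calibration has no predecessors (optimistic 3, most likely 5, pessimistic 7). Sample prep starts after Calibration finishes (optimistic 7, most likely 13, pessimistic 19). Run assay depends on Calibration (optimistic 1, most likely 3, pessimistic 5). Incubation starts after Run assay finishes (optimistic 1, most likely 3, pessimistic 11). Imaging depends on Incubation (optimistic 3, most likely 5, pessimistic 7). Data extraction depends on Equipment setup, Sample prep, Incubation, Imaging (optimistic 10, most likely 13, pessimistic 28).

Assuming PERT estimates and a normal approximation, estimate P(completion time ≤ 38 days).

te_Equipment setup = (9 + 4·13 + 23)/6 = 84/6 = 14; σ²_Equipment setup = ((23−9)/6)² = 5.444
te_Calibration = (3 + 4·5 + 7)/6 = 30/6 = 5; σ²_Calibration = ((7−3)/6)² = 0.444
te_Sample prep = (7 + 4·13 + 19)/6 = 78/6 = 13; σ²_Sample prep = ((19−7)/6)² = 4.000
te_Run assay = (1 + 4·3 + 5)/6 = 18/6 = 3; σ²_Run assay = ((5−1)/6)² = 0.444
te_Incubation = (1 + 4·3 + 11)/6 = 24/6 = 4; σ²_Incubation = ((11−1)/6)² = 2.778
te_Imaging = (3 + 4·5 + 7)/6 = 30/6 = 5; σ²_Imaging = ((7−3)/6)² = 0.444
te_Data extraction = (10 + 4·13 + 28)/6 = 90/6 = 15; σ²_Data extraction = ((28−10)/6)² = 9.000

Forward pass:
ES_Equipment setup = 0; EF_Equipment setup = 14
ES_Calibration = 0; EF_Calibration = 5
ES_Sample prep = 5; EF_Sample prep = 5+13 = 18
ES_Run assay = 5; EF_Run assay = 5+3 = 8
ES_Incubation = 8; EF_Incubation = 8+4 = 12
ES_Imaging = 12; EF_Imaging = 12+5 = 17
ES_Data extraction = max(EF_Equipment setup=14, EF_Sample prep=18, EF_Incubation=12, EF_Imaging=17) = 18; EF_Data extraction = 18+15 = 33
Expected project duration μ = 33 days. Critical path: Calibration → Sample prep → Data extraction.

Variance along critical path = 0.444 + 4.000 + 9.000 = 13.444; σ = √13.444 = 3.667 days.
Z = (38 − 33) / 3.667 = 1.364
P(T ≤ 38) = Φ(1.364) ≈ 0.914

0.914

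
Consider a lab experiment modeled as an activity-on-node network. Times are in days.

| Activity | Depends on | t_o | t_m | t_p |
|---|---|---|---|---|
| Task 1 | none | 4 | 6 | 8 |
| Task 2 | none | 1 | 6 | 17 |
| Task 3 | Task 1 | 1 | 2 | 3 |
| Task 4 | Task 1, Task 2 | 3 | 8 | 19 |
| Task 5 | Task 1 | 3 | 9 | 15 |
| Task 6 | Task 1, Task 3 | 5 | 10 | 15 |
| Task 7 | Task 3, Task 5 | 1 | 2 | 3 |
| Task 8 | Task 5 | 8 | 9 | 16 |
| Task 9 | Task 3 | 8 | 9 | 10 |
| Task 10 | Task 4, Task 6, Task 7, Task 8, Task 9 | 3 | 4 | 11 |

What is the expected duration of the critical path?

te_Task 1 = (4 + 4·6 + 8)/6 = 36/6 = 6
te_Task 2 = (1 + 4·6 + 17)/6 = 42/6 = 7
te_Task 3 = (1 + 4·2 + 3)/6 = 12/6 = 2
te_Task 4 = (3 + 4·8 + 19)/6 = 54/6 = 9
te_Task 5 = (3 + 4·9 + 15)/6 = 54/6 = 9
te_Task 6 = (5 + 4·10 + 15)/6 = 60/6 = 10
te_Task 7 = (1 + 4·2 + 3)/6 = 12/6 = 2
te_Task 8 = (8 + 4·9 + 16)/6 = 60/6 = 10
te_Task 9 = (8 + 4·9 + 10)/6 = 54/6 = 9
te_Task 10 = (3 + 4·4 + 11)/6 = 30/6 = 5

Forward pass:
ES_Task 1 = 0; EF_Task 1 = 6
ES_Task 2 = 0; EF_Task 2 = 7
ES_Task 3 = 6; EF_Task 3 = 6+2 = 8
ES_Task 4 = max(EF_Task 1=6, EF_Task 2=7) = 7; EF_Task 4 = 7+9 = 16
ES_Task 5 = 6; EF_Task 5 = 6+9 = 15
ES_Task 6 = max(EF_Task 1=6, EF_Task 3=8) = 8; EF_Task 6 = 8+10 = 18
ES_Task 7 = max(EF_Task 3=8, EF_Task 5=15) = 15; EF_Task 7 = 15+2 = 17
ES_Task 8 = 15; EF_Task 8 = 15+10 = 25
ES_Task 9 = 8; EF_Task 9 = 8+9 = 17
ES_Task 10 = max(EF_Task 4=16, EF_Task 6=18, EF_Task 7=17, EF_Task 8=25, EF_Task 9=17) = 25; EF_Task 10 = 25+5 = 30
Expected project duration μ = 30 days. Critical path: Task 1 → Task 5 → Task 8 → Task 10.

30 days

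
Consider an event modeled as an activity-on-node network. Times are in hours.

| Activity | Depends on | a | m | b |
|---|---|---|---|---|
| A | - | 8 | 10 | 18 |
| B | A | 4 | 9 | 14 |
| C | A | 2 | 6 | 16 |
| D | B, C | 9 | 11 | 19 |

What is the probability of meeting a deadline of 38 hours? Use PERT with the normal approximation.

0.981

te_A = (8 + 4·10 + 18)/6 = 66/6 = 11; σ²_A = ((18−8)/6)² = 2.778
te_B = (4 + 4·9 + 14)/6 = 54/6 = 9; σ²_B = ((14−4)/6)² = 2.778
te_C = (2 + 4·6 + 16)/6 = 42/6 = 7; σ²_C = ((16−2)/6)² = 5.444
te_D = (9 + 4·11 + 19)/6 = 72/6 = 12; σ²_D = ((19−9)/6)² = 2.778

Forward pass:
ES_A = 0; EF_A = 11
ES_B = 11; EF_B = 11+9 = 20
ES_C = 11; EF_C = 11+7 = 18
ES_D = max(EF_B=20, EF_C=18) = 20; EF_D = 20+12 = 32
Expected project duration μ = 32 hours. Critical path: A → B → D.

Variance along critical path = 2.778 + 2.778 + 2.778 = 8.333; σ = √8.333 = 2.887 hours.
Z = (38 − 32) / 2.887 = 2.078
P(T ≤ 38) = Φ(2.078) ≈ 0.981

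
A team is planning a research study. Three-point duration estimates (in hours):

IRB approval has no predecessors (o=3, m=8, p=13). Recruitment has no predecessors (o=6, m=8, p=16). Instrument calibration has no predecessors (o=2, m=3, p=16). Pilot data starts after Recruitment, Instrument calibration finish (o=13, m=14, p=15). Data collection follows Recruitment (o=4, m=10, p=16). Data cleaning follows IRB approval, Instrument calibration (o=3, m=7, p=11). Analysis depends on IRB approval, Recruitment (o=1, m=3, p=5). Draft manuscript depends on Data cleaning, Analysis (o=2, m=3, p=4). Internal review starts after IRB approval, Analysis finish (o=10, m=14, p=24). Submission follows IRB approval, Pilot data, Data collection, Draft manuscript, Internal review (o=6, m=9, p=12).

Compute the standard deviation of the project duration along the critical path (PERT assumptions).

3.11 hours

te_IRB approval = (3 + 4·8 + 13)/6 = 48/6 = 8; σ²_IRB approval = ((13−3)/6)² = 2.778
te_Recruitment = (6 + 4·8 + 16)/6 = 54/6 = 9; σ²_Recruitment = ((16−6)/6)² = 2.778
te_Instrument calibration = (2 + 4·3 + 16)/6 = 30/6 = 5; σ²_Instrument calibration = ((16−2)/6)² = 5.444
te_Pilot data = (13 + 4·14 + 15)/6 = 84/6 = 14; σ²_Pilot data = ((15−13)/6)² = 0.111
te_Data collection = (4 + 4·10 + 16)/6 = 60/6 = 10; σ²_Data collection = ((16−4)/6)² = 4.000
te_Data cleaning = (3 + 4·7 + 11)/6 = 42/6 = 7; σ²_Data cleaning = ((11−3)/6)² = 1.778
te_Analysis = (1 + 4·3 + 5)/6 = 18/6 = 3; σ²_Analysis = ((5−1)/6)² = 0.444
te_Draft manuscript = (2 + 4·3 + 4)/6 = 18/6 = 3; σ²_Draft manuscript = ((4−2)/6)² = 0.111
te_Internal review = (10 + 4·14 + 24)/6 = 90/6 = 15; σ²_Internal review = ((24−10)/6)² = 5.444
te_Submission = (6 + 4·9 + 12)/6 = 54/6 = 9; σ²_Submission = ((12−6)/6)² = 1.000

Forward pass:
ES_IRB approval = 0; EF_IRB approval = 8
ES_Recruitment = 0; EF_Recruitment = 9
ES_Instrument calibration = 0; EF_Instrument calibration = 5
ES_Pilot data = max(EF_Recruitment=9, EF_Instrument calibration=5) = 9; EF_Pilot data = 9+14 = 23
ES_Data collection = 9; EF_Data collection = 9+10 = 19
ES_Data cleaning = max(EF_IRB approval=8, EF_Instrument calibration=5) = 8; EF_Data cleaning = 8+7 = 15
ES_Analysis = max(EF_IRB approval=8, EF_Recruitment=9) = 9; EF_Analysis = 9+3 = 12
ES_Draft manuscript = max(EF_Data cleaning=15, EF_Analysis=12) = 15; EF_Draft manuscript = 15+3 = 18
ES_Internal review = max(EF_IRB approval=8, EF_Analysis=12) = 12; EF_Internal review = 12+15 = 27
ES_Submission = max(EF_IRB approval=8, EF_Pilot data=23, EF_Data collection=19, EF_Draft manuscript=18, EF_Internal review=27) = 27; EF_Submission = 27+9 = 36
Expected project duration μ = 36 hours. Critical path: Recruitment → Analysis → Internal review → Submission.

Variance along critical path = 2.778 + 0.444 + 5.444 + 1.000 = 9.667
σ = √9.667 = 3.109 hours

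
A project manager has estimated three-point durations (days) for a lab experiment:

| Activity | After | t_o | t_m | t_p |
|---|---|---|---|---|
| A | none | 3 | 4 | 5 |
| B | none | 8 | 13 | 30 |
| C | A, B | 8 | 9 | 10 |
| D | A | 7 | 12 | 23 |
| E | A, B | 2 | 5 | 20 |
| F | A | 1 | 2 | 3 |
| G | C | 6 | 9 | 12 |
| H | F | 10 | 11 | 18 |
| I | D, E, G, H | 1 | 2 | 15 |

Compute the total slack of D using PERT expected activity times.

16 days

te_A = (3 + 4·4 + 5)/6 = 24/6 = 4
te_B = (8 + 4·13 + 30)/6 = 90/6 = 15
te_C = (8 + 4·9 + 10)/6 = 54/6 = 9
te_D = (7 + 4·12 + 23)/6 = 78/6 = 13
te_E = (2 + 4·5 + 20)/6 = 42/6 = 7
te_F = (1 + 4·2 + 3)/6 = 12/6 = 2
te_G = (6 + 4·9 + 12)/6 = 54/6 = 9
te_H = (10 + 4·11 + 18)/6 = 72/6 = 12
te_I = (1 + 4·2 + 15)/6 = 24/6 = 4

Forward pass:
ES_A = 0; EF_A = 4
ES_B = 0; EF_B = 15
ES_C = max(EF_A=4, EF_B=15) = 15; EF_C = 15+9 = 24
ES_D = 4; EF_D = 4+13 = 17
ES_E = max(EF_A=4, EF_B=15) = 15; EF_E = 15+7 = 22
ES_F = 4; EF_F = 4+2 = 6
ES_G = 24; EF_G = 24+9 = 33
ES_H = 6; EF_H = 6+12 = 18
ES_I = max(EF_D=17, EF_E=22, EF_G=33, EF_H=18) = 33; EF_I = 33+4 = 37
Expected project duration μ = 37 days. Critical path: B → C → G → I.

Backward pass:
LF_I = 37; LS_I = 37−4 = 33
LF_H = LS_I = 33; LS_H = 33−12 = 21
LF_G = LS_I = 33; LS_G = 33−9 = 24
LF_F = LS_H = 21; LS_F = 21−2 = 19
LF_E = LS_I = 33; LS_E = 33−7 = 26
LF_D = LS_I = 33; LS_D = 33−13 = 20
LF_C = LS_G = 24; LS_C = 24−9 = 15
LF_B = min(LS_C=15, LS_E=26) = 15; LS_B = 15−15 = 0
LF_A = min(LS_C=15, LS_D=20, LS_E=26, LS_F=19) = 15; LS_A = 15−4 = 11
Slack_D = LS_D − ES_D = 20 − 4 = 16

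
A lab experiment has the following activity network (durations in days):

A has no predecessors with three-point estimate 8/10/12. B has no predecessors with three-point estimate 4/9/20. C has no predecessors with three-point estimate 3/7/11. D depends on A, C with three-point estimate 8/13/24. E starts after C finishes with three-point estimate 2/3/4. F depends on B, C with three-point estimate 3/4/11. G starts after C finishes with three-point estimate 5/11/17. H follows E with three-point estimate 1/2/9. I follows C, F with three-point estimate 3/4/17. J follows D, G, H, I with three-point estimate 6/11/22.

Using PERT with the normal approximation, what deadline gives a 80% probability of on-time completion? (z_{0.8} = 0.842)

39.2 days

te_A = (8 + 4·10 + 12)/6 = 60/6 = 10; σ²_A = ((12−8)/6)² = 0.444
te_B = (4 + 4·9 + 20)/6 = 60/6 = 10; σ²_B = ((20−4)/6)² = 7.111
te_C = (3 + 4·7 + 11)/6 = 42/6 = 7; σ²_C = ((11−3)/6)² = 1.778
te_D = (8 + 4·13 + 24)/6 = 84/6 = 14; σ²_D = ((24−8)/6)² = 7.111
te_E = (2 + 4·3 + 4)/6 = 18/6 = 3; σ²_E = ((4−2)/6)² = 0.111
te_F = (3 + 4·4 + 11)/6 = 30/6 = 5; σ²_F = ((11−3)/6)² = 1.778
te_G = (5 + 4·11 + 17)/6 = 66/6 = 11; σ²_G = ((17−5)/6)² = 4.000
te_H = (1 + 4·2 + 9)/6 = 18/6 = 3; σ²_H = ((9−1)/6)² = 1.778
te_I = (3 + 4·4 + 17)/6 = 36/6 = 6; σ²_I = ((17−3)/6)² = 5.444
te_J = (6 + 4·11 + 22)/6 = 72/6 = 12; σ²_J = ((22−6)/6)² = 7.111

Forward pass:
ES_A = 0; EF_A = 10
ES_B = 0; EF_B = 10
ES_C = 0; EF_C = 7
ES_D = max(EF_A=10, EF_C=7) = 10; EF_D = 10+14 = 24
ES_E = 7; EF_E = 7+3 = 10
ES_F = max(EF_B=10, EF_C=7) = 10; EF_F = 10+5 = 15
ES_G = 7; EF_G = 7+11 = 18
ES_H = 10; EF_H = 10+3 = 13
ES_I = max(EF_C=7, EF_F=15) = 15; EF_I = 15+6 = 21
ES_J = max(EF_D=24, EF_G=18, EF_H=13, EF_I=21) = 24; EF_J = 24+12 = 36
Expected project duration μ = 36 days. Critical path: A → D → J.

Variance along critical path = 0.444 + 7.111 + 7.111 = 14.667; σ = 3.830 days.
D = μ + z·σ = 36 + 0.842·3.830 = 39.2 days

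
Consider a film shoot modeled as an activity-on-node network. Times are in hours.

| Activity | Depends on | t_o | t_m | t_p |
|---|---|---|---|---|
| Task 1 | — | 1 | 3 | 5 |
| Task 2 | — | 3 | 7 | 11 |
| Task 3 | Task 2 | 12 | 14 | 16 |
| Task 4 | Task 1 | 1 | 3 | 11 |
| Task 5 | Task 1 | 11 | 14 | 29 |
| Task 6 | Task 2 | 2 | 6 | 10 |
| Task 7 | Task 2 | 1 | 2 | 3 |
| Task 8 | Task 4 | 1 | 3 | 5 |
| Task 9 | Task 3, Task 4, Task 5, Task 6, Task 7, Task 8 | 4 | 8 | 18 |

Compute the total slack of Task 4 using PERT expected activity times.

11 hours

te_Task 1 = (1 + 4·3 + 5)/6 = 18/6 = 3
te_Task 2 = (3 + 4·7 + 11)/6 = 42/6 = 7
te_Task 3 = (12 + 4·14 + 16)/6 = 84/6 = 14
te_Task 4 = (1 + 4·3 + 11)/6 = 24/6 = 4
te_Task 5 = (11 + 4·14 + 29)/6 = 96/6 = 16
te_Task 6 = (2 + 4·6 + 10)/6 = 36/6 = 6
te_Task 7 = (1 + 4·2 + 3)/6 = 12/6 = 2
te_Task 8 = (1 + 4·3 + 5)/6 = 18/6 = 3
te_Task 9 = (4 + 4·8 + 18)/6 = 54/6 = 9

Forward pass:
ES_Task 1 = 0; EF_Task 1 = 3
ES_Task 2 = 0; EF_Task 2 = 7
ES_Task 3 = 7; EF_Task 3 = 7+14 = 21
ES_Task 4 = 3; EF_Task 4 = 3+4 = 7
ES_Task 5 = 3; EF_Task 5 = 3+16 = 19
ES_Task 6 = 7; EF_Task 6 = 7+6 = 13
ES_Task 7 = 7; EF_Task 7 = 7+2 = 9
ES_Task 8 = 7; EF_Task 8 = 7+3 = 10
ES_Task 9 = max(EF_Task 3=21, EF_Task 4=7, EF_Task 5=19, EF_Task 6=13, EF_Task 7=9, EF_Task 8=10) = 21; EF_Task 9 = 21+9 = 30
Expected project duration μ = 30 hours. Critical path: Task 2 → Task 3 → Task 9.

Backward pass:
LF_Task 9 = 30; LS_Task 9 = 30−9 = 21
LF_Task 8 = LS_Task 9 = 21; LS_Task 8 = 21−3 = 18
LF_Task 7 = LS_Task 9 = 21; LS_Task 7 = 21−2 = 19
LF_Task 6 = LS_Task 9 = 21; LS_Task 6 = 21−6 = 15
LF_Task 5 = LS_Task 9 = 21; LS_Task 5 = 21−16 = 5
LF_Task 4 = min(LS_Task 8=18, LS_Task 9=21) = 18; LS_Task 4 = 18−4 = 14
LF_Task 3 = LS_Task 9 = 21; LS_Task 3 = 21−14 = 7
LF_Task 2 = min(LS_Task 3=7, LS_Task 6=15, LS_Task 7=19) = 7; LS_Task 2 = 7−7 = 0
LF_Task 1 = min(LS_Task 4=14, LS_Task 5=5) = 5; LS_Task 1 = 5−3 = 2
Slack_Task 4 = LS_Task 4 − ES_Task 4 = 14 − 3 = 11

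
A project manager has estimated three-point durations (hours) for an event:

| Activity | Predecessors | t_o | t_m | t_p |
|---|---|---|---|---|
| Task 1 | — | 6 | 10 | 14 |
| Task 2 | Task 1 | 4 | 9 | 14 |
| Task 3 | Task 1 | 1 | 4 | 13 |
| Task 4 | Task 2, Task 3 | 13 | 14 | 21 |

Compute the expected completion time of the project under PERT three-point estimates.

te_Task 1 = (6 + 4·10 + 14)/6 = 60/6 = 10
te_Task 2 = (4 + 4·9 + 14)/6 = 54/6 = 9
te_Task 3 = (1 + 4·4 + 13)/6 = 30/6 = 5
te_Task 4 = (13 + 4·14 + 21)/6 = 90/6 = 15

Forward pass:
ES_Task 1 = 0; EF_Task 1 = 10
ES_Task 2 = 10; EF_Task 2 = 10+9 = 19
ES_Task 3 = 10; EF_Task 3 = 10+5 = 15
ES_Task 4 = max(EF_Task 2=19, EF_Task 3=15) = 19; EF_Task 4 = 19+15 = 34
Expected project duration μ = 34 hours. Critical path: Task 1 → Task 2 → Task 4.

34 hours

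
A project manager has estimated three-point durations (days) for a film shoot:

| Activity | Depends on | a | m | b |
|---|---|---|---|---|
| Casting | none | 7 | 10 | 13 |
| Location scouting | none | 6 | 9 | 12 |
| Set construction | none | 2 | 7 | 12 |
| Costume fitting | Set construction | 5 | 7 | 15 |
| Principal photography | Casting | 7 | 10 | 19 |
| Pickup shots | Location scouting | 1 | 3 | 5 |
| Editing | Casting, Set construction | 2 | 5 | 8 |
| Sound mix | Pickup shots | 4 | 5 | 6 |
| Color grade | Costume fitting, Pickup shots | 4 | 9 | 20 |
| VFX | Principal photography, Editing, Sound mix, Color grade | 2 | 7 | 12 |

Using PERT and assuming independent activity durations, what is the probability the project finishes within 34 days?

te_Casting = (7 + 4·10 + 13)/6 = 60/6 = 10; σ²_Casting = ((13−7)/6)² = 1.000
te_Location scouting = (6 + 4·9 + 12)/6 = 54/6 = 9; σ²_Location scouting = ((12−6)/6)² = 1.000
te_Set construction = (2 + 4·7 + 12)/6 = 42/6 = 7; σ²_Set construction = ((12−2)/6)² = 2.778
te_Costume fitting = (5 + 4·7 + 15)/6 = 48/6 = 8; σ²_Costume fitting = ((15−5)/6)² = 2.778
te_Principal photography = (7 + 4·10 + 19)/6 = 66/6 = 11; σ²_Principal photography = ((19−7)/6)² = 4.000
te_Pickup shots = (1 + 4·3 + 5)/6 = 18/6 = 3; σ²_Pickup shots = ((5−1)/6)² = 0.444
te_Editing = (2 + 4·5 + 8)/6 = 30/6 = 5; σ²_Editing = ((8−2)/6)² = 1.000
te_Sound mix = (4 + 4·5 + 6)/6 = 30/6 = 5; σ²_Sound mix = ((6−4)/6)² = 0.111
te_Color grade = (4 + 4·9 + 20)/6 = 60/6 = 10; σ²_Color grade = ((20−4)/6)² = 7.111
te_VFX = (2 + 4·7 + 12)/6 = 42/6 = 7; σ²_VFX = ((12−2)/6)² = 2.778

Forward pass:
ES_Casting = 0; EF_Casting = 10
ES_Location scouting = 0; EF_Location scouting = 9
ES_Set construction = 0; EF_Set construction = 7
ES_Costume fitting = 7; EF_Costume fitting = 7+8 = 15
ES_Principal photography = 10; EF_Principal photography = 10+11 = 21
ES_Pickup shots = 9; EF_Pickup shots = 9+3 = 12
ES_Editing = max(EF_Casting=10, EF_Set construction=7) = 10; EF_Editing = 10+5 = 15
ES_Sound mix = 12; EF_Sound mix = 12+5 = 17
ES_Color grade = max(EF_Costume fitting=15, EF_Pickup shots=12) = 15; EF_Color grade = 15+10 = 25
ES_VFX = max(EF_Principal photography=21, EF_Editing=15, EF_Sound mix=17, EF_Color grade=25) = 25; EF_VFX = 25+7 = 32
Expected project duration μ = 32 days. Critical path: Set construction → Costume fitting → Color grade → VFX.

Variance along critical path = 2.778 + 2.778 + 7.111 + 2.778 = 15.444; σ = √15.444 = 3.930 days.
Z = (34 − 32) / 3.930 = 0.509
P(T ≤ 34) = Φ(0.509) ≈ 0.695

0.695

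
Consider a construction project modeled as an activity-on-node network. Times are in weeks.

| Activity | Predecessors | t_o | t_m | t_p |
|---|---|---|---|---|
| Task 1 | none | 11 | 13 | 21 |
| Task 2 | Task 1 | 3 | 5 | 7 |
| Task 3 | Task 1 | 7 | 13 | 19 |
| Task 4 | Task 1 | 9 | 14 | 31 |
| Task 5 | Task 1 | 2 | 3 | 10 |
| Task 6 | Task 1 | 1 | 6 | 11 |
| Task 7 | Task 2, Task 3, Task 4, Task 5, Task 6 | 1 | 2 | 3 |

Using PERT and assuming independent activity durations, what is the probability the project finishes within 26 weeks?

0.069

te_Task 1 = (11 + 4·13 + 21)/6 = 84/6 = 14; σ²_Task 1 = ((21−11)/6)² = 2.778
te_Task 2 = (3 + 4·5 + 7)/6 = 30/6 = 5; σ²_Task 2 = ((7−3)/6)² = 0.444
te_Task 3 = (7 + 4·13 + 19)/6 = 78/6 = 13; σ²_Task 3 = ((19−7)/6)² = 4.000
te_Task 4 = (9 + 4·14 + 31)/6 = 96/6 = 16; σ²_Task 4 = ((31−9)/6)² = 13.444
te_Task 5 = (2 + 4·3 + 10)/6 = 24/6 = 4; σ²_Task 5 = ((10−2)/6)² = 1.778
te_Task 6 = (1 + 4·6 + 11)/6 = 36/6 = 6; σ²_Task 6 = ((11−1)/6)² = 2.778
te_Task 7 = (1 + 4·2 + 3)/6 = 12/6 = 2; σ²_Task 7 = ((3−1)/6)² = 0.111

Forward pass:
ES_Task 1 = 0; EF_Task 1 = 14
ES_Task 2 = 14; EF_Task 2 = 14+5 = 19
ES_Task 3 = 14; EF_Task 3 = 14+13 = 27
ES_Task 4 = 14; EF_Task 4 = 14+16 = 30
ES_Task 5 = 14; EF_Task 5 = 14+4 = 18
ES_Task 6 = 14; EF_Task 6 = 14+6 = 20
ES_Task 7 = max(EF_Task 2=19, EF_Task 3=27, EF_Task 4=30, EF_Task 5=18, EF_Task 6=20) = 30; EF_Task 7 = 30+2 = 32
Expected project duration μ = 32 weeks. Critical path: Task 1 → Task 4 → Task 7.

Variance along critical path = 2.778 + 13.444 + 0.111 = 16.333; σ = √16.333 = 4.041 weeks.
Z = (26 − 32) / 4.041 = -1.485
P(T ≤ 26) = Φ(-1.485) ≈ 0.069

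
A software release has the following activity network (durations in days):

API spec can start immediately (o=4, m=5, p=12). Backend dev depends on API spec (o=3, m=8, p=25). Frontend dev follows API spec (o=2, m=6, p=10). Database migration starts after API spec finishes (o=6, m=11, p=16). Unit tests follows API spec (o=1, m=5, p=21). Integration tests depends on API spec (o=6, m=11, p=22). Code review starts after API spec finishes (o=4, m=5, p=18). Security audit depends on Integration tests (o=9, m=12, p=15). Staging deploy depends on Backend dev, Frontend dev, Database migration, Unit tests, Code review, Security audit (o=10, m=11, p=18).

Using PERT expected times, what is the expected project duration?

42 days

te_API spec = (4 + 4·5 + 12)/6 = 36/6 = 6
te_Backend dev = (3 + 4·8 + 25)/6 = 60/6 = 10
te_Frontend dev = (2 + 4·6 + 10)/6 = 36/6 = 6
te_Database migration = (6 + 4·11 + 16)/6 = 66/6 = 11
te_Unit tests = (1 + 4·5 + 21)/6 = 42/6 = 7
te_Integration tests = (6 + 4·11 + 22)/6 = 72/6 = 12
te_Code review = (4 + 4·5 + 18)/6 = 42/6 = 7
te_Security audit = (9 + 4·12 + 15)/6 = 72/6 = 12
te_Staging deploy = (10 + 4·11 + 18)/6 = 72/6 = 12

Forward pass:
ES_API spec = 0; EF_API spec = 6
ES_Backend dev = 6; EF_Backend dev = 6+10 = 16
ES_Frontend dev = 6; EF_Frontend dev = 6+6 = 12
ES_Database migration = 6; EF_Database migration = 6+11 = 17
ES_Unit tests = 6; EF_Unit tests = 6+7 = 13
ES_Integration tests = 6; EF_Integration tests = 6+12 = 18
ES_Code review = 6; EF_Code review = 6+7 = 13
ES_Security audit = 18; EF_Security audit = 18+12 = 30
ES_Staging deploy = max(EF_Backend dev=16, EF_Frontend dev=12, EF_Database migration=17, EF_Unit tests=13, EF_Code review=13, EF_Security audit=30) = 30; EF_Staging deploy = 30+12 = 42
Expected project duration μ = 42 days. Critical path: API spec → Integration tests → Security audit → Staging deploy.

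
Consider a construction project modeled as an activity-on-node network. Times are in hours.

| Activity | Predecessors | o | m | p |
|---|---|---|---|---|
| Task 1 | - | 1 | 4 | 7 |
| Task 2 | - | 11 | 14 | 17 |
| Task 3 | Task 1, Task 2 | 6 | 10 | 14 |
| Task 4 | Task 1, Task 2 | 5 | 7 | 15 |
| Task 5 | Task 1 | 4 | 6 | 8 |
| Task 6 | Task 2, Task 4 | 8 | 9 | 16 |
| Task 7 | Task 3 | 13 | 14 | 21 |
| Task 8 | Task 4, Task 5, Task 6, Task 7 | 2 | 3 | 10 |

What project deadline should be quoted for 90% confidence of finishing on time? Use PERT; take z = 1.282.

te_Task 1 = (1 + 4·4 + 7)/6 = 24/6 = 4; σ²_Task 1 = ((7−1)/6)² = 1.000
te_Task 2 = (11 + 4·14 + 17)/6 = 84/6 = 14; σ²_Task 2 = ((17−11)/6)² = 1.000
te_Task 3 = (6 + 4·10 + 14)/6 = 60/6 = 10; σ²_Task 3 = ((14−6)/6)² = 1.778
te_Task 4 = (5 + 4·7 + 15)/6 = 48/6 = 8; σ²_Task 4 = ((15−5)/6)² = 2.778
te_Task 5 = (4 + 4·6 + 8)/6 = 36/6 = 6; σ²_Task 5 = ((8−4)/6)² = 0.444
te_Task 6 = (8 + 4·9 + 16)/6 = 60/6 = 10; σ²_Task 6 = ((16−8)/6)² = 1.778
te_Task 7 = (13 + 4·14 + 21)/6 = 90/6 = 15; σ²_Task 7 = ((21−13)/6)² = 1.778
te_Task 8 = (2 + 4·3 + 10)/6 = 24/6 = 4; σ²_Task 8 = ((10−2)/6)² = 1.778

Forward pass:
ES_Task 1 = 0; EF_Task 1 = 4
ES_Task 2 = 0; EF_Task 2 = 14
ES_Task 3 = max(EF_Task 1=4, EF_Task 2=14) = 14; EF_Task 3 = 14+10 = 24
ES_Task 4 = max(EF_Task 1=4, EF_Task 2=14) = 14; EF_Task 4 = 14+8 = 22
ES_Task 5 = 4; EF_Task 5 = 4+6 = 10
ES_Task 6 = max(EF_Task 2=14, EF_Task 4=22) = 22; EF_Task 6 = 22+10 = 32
ES_Task 7 = 24; EF_Task 7 = 24+15 = 39
ES_Task 8 = max(EF_Task 4=22, EF_Task 5=10, EF_Task 6=32, EF_Task 7=39) = 39; EF_Task 8 = 39+4 = 43
Expected project duration μ = 43 hours. Critical path: Task 2 → Task 3 → Task 7 → Task 8.

Variance along critical path = 1.000 + 1.778 + 1.778 + 1.778 = 6.333; σ = 2.517 hours.
D = μ + z·σ = 43 + 1.282·2.517 = 46.2 hours

46.2 hours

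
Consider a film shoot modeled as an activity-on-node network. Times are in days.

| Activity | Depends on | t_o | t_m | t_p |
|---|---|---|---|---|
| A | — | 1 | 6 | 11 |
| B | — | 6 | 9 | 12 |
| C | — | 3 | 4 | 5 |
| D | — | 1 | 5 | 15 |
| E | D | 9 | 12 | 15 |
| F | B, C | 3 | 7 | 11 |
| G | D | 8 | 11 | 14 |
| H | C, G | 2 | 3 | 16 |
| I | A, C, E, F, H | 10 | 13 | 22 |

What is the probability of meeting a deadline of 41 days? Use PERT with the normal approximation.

0.895

te_A = (1 + 4·6 + 11)/6 = 36/6 = 6; σ²_A = ((11−1)/6)² = 2.778
te_B = (6 + 4·9 + 12)/6 = 54/6 = 9; σ²_B = ((12−6)/6)² = 1.000
te_C = (3 + 4·4 + 5)/6 = 24/6 = 4; σ²_C = ((5−3)/6)² = 0.111
te_D = (1 + 4·5 + 15)/6 = 36/6 = 6; σ²_D = ((15−1)/6)² = 5.444
te_E = (9 + 4·12 + 15)/6 = 72/6 = 12; σ²_E = ((15−9)/6)² = 1.000
te_F = (3 + 4·7 + 11)/6 = 42/6 = 7; σ²_F = ((11−3)/6)² = 1.778
te_G = (8 + 4·11 + 14)/6 = 66/6 = 11; σ²_G = ((14−8)/6)² = 1.000
te_H = (2 + 4·3 + 16)/6 = 30/6 = 5; σ²_H = ((16−2)/6)² = 5.444
te_I = (10 + 4·13 + 22)/6 = 84/6 = 14; σ²_I = ((22−10)/6)² = 4.000

Forward pass:
ES_A = 0; EF_A = 6
ES_B = 0; EF_B = 9
ES_C = 0; EF_C = 4
ES_D = 0; EF_D = 6
ES_E = 6; EF_E = 6+12 = 18
ES_F = max(EF_B=9, EF_C=4) = 9; EF_F = 9+7 = 16
ES_G = 6; EF_G = 6+11 = 17
ES_H = max(EF_C=4, EF_G=17) = 17; EF_H = 17+5 = 22
ES_I = max(EF_A=6, EF_C=4, EF_E=18, EF_F=16, EF_H=22) = 22; EF_I = 22+14 = 36
Expected project duration μ = 36 days. Critical path: D → G → H → I.

Variance along critical path = 5.444 + 1.000 + 5.444 + 4.000 = 15.889; σ = √15.889 = 3.986 days.
Z = (41 − 36) / 3.986 = 1.254
P(T ≤ 41) = Φ(1.254) ≈ 0.895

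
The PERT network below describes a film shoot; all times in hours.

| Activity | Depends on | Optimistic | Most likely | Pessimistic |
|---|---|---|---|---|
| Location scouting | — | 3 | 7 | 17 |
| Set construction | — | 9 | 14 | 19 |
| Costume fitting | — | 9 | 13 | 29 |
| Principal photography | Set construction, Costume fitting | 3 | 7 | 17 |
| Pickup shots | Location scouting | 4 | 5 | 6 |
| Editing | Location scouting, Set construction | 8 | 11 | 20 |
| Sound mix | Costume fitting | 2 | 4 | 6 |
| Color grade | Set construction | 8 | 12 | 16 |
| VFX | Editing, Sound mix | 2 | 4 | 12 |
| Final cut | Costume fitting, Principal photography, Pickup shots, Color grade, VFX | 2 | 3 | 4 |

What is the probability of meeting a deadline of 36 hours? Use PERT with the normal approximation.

te_Location scouting = (3 + 4·7 + 17)/6 = 48/6 = 8; σ²_Location scouting = ((17−3)/6)² = 5.444
te_Set construction = (9 + 4·14 + 19)/6 = 84/6 = 14; σ²_Set construction = ((19−9)/6)² = 2.778
te_Costume fitting = (9 + 4·13 + 29)/6 = 90/6 = 15; σ²_Costume fitting = ((29−9)/6)² = 11.111
te_Principal photography = (3 + 4·7 + 17)/6 = 48/6 = 8; σ²_Principal photography = ((17−3)/6)² = 5.444
te_Pickup shots = (4 + 4·5 + 6)/6 = 30/6 = 5; σ²_Pickup shots = ((6−4)/6)² = 0.111
te_Editing = (8 + 4·11 + 20)/6 = 72/6 = 12; σ²_Editing = ((20−8)/6)² = 4.000
te_Sound mix = (2 + 4·4 + 6)/6 = 24/6 = 4; σ²_Sound mix = ((6−2)/6)² = 0.444
te_Color grade = (8 + 4·12 + 16)/6 = 72/6 = 12; σ²_Color grade = ((16−8)/6)² = 1.778
te_VFX = (2 + 4·4 + 12)/6 = 30/6 = 5; σ²_VFX = ((12−2)/6)² = 2.778
te_Final cut = (2 + 4·3 + 4)/6 = 18/6 = 3; σ²_Final cut = ((4−2)/6)² = 0.111

Forward pass:
ES_Location scouting = 0; EF_Location scouting = 8
ES_Set construction = 0; EF_Set construction = 14
ES_Costume fitting = 0; EF_Costume fitting = 15
ES_Principal photography = max(EF_Set construction=14, EF_Costume fitting=15) = 15; EF_Principal photography = 15+8 = 23
ES_Pickup shots = 8; EF_Pickup shots = 8+5 = 13
ES_Editing = max(EF_Location scouting=8, EF_Set construction=14) = 14; EF_Editing = 14+12 = 26
ES_Sound mix = 15; EF_Sound mix = 15+4 = 19
ES_Color grade = 14; EF_Color grade = 14+12 = 26
ES_VFX = max(EF_Editing=26, EF_Sound mix=19) = 26; EF_VFX = 26+5 = 31
ES_Final cut = max(EF_Costume fitting=15, EF_Principal photography=23, EF_Pickup shots=13, EF_Color grade=26, EF_VFX=31) = 31; EF_Final cut = 31+3 = 34
Expected project duration μ = 34 hours. Critical path: Set construction → Editing → VFX → Final cut.

Variance along critical path = 2.778 + 4.000 + 2.778 + 0.111 = 9.667; σ = √9.667 = 3.109 hours.
Z = (36 − 34) / 3.109 = 0.643
P(T ≤ 36) = Φ(0.643) ≈ 0.740

0.740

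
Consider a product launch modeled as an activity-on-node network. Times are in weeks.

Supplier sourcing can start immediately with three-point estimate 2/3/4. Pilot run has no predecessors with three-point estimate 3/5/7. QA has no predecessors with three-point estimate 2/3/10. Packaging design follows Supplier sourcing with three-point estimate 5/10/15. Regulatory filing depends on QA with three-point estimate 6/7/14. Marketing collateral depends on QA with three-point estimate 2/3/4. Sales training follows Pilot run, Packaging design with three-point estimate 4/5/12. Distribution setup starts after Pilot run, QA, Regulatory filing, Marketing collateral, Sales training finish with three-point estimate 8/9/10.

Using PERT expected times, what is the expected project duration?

te_Supplier sourcing = (2 + 4·3 + 4)/6 = 18/6 = 3
te_Pilot run = (3 + 4·5 + 7)/6 = 30/6 = 5
te_QA = (2 + 4·3 + 10)/6 = 24/6 = 4
te_Packaging design = (5 + 4·10 + 15)/6 = 60/6 = 10
te_Regulatory filing = (6 + 4·7 + 14)/6 = 48/6 = 8
te_Marketing collateral = (2 + 4·3 + 4)/6 = 18/6 = 3
te_Sales training = (4 + 4·5 + 12)/6 = 36/6 = 6
te_Distribution setup = (8 + 4·9 + 10)/6 = 54/6 = 9

Forward pass:
ES_Supplier sourcing = 0; EF_Supplier sourcing = 3
ES_Pilot run = 0; EF_Pilot run = 5
ES_QA = 0; EF_QA = 4
ES_Packaging design = 3; EF_Packaging design = 3+10 = 13
ES_Regulatory filing = 4; EF_Regulatory filing = 4+8 = 12
ES_Marketing collateral = 4; EF_Marketing collateral = 4+3 = 7
ES_Sales training = max(EF_Pilot run=5, EF_Packaging design=13) = 13; EF_Sales training = 13+6 = 19
ES_Distribution setup = max(EF_Pilot run=5, EF_QA=4, EF_Regulatory filing=12, EF_Marketing collateral=7, EF_Sales training=19) = 19; EF_Distribution setup = 19+9 = 28
Expected project duration μ = 28 weeks. Critical path: Supplier sourcing → Packaging design → Sales training → Distribution setup.

28 weeks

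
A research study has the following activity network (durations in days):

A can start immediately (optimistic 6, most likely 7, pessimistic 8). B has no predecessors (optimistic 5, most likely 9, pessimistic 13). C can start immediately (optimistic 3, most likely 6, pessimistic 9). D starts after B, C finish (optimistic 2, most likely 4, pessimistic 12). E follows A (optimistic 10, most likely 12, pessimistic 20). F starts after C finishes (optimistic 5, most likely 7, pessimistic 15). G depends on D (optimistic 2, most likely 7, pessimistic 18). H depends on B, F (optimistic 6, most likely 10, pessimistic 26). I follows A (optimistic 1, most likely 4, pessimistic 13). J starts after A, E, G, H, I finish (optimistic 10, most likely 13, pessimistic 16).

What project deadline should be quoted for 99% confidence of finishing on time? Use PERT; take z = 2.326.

48.3 days

te_A = (6 + 4·7 + 8)/6 = 42/6 = 7; σ²_A = ((8−6)/6)² = 0.111
te_B = (5 + 4·9 + 13)/6 = 54/6 = 9; σ²_B = ((13−5)/6)² = 1.778
te_C = (3 + 4·6 + 9)/6 = 36/6 = 6; σ²_C = ((9−3)/6)² = 1.000
te_D = (2 + 4·4 + 12)/6 = 30/6 = 5; σ²_D = ((12−2)/6)² = 2.778
te_E = (10 + 4·12 + 20)/6 = 78/6 = 13; σ²_E = ((20−10)/6)² = 2.778
te_F = (5 + 4·7 + 15)/6 = 48/6 = 8; σ²_F = ((15−5)/6)² = 2.778
te_G = (2 + 4·7 + 18)/6 = 48/6 = 8; σ²_G = ((18−2)/6)² = 7.111
te_H = (6 + 4·10 + 26)/6 = 72/6 = 12; σ²_H = ((26−6)/6)² = 11.111
te_I = (1 + 4·4 + 13)/6 = 30/6 = 5; σ²_I = ((13−1)/6)² = 4.000
te_J = (10 + 4·13 + 16)/6 = 78/6 = 13; σ²_J = ((16−10)/6)² = 1.000

Forward pass:
ES_A = 0; EF_A = 7
ES_B = 0; EF_B = 9
ES_C = 0; EF_C = 6
ES_D = max(EF_B=9, EF_C=6) = 9; EF_D = 9+5 = 14
ES_E = 7; EF_E = 7+13 = 20
ES_F = 6; EF_F = 6+8 = 14
ES_G = 14; EF_G = 14+8 = 22
ES_H = max(EF_B=9, EF_F=14) = 14; EF_H = 14+12 = 26
ES_I = 7; EF_I = 7+5 = 12
ES_J = max(EF_A=7, EF_E=20, EF_G=22, EF_H=26, EF_I=12) = 26; EF_J = 26+13 = 39
Expected project duration μ = 39 days. Critical path: C → F → H → J.

Variance along critical path = 1.000 + 2.778 + 11.111 + 1.000 = 15.889; σ = 3.986 days.
D = μ + z·σ = 39 + 2.326·3.986 = 48.3 days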